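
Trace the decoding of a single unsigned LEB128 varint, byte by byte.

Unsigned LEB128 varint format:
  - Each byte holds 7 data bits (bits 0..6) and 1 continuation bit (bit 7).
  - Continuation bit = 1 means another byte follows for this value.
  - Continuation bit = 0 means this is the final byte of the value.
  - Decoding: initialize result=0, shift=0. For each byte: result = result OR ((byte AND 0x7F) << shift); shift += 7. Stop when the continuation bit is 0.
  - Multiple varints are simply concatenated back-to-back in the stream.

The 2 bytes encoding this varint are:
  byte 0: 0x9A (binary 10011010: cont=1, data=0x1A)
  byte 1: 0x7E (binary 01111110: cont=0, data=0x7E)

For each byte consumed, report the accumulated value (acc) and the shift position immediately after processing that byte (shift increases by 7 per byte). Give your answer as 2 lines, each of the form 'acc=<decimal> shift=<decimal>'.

byte 0=0x9A: payload=0x1A=26, contrib = 26<<0 = 26; acc -> 26, shift -> 7
byte 1=0x7E: payload=0x7E=126, contrib = 126<<7 = 16128; acc -> 16154, shift -> 14

Answer: acc=26 shift=7
acc=16154 shift=14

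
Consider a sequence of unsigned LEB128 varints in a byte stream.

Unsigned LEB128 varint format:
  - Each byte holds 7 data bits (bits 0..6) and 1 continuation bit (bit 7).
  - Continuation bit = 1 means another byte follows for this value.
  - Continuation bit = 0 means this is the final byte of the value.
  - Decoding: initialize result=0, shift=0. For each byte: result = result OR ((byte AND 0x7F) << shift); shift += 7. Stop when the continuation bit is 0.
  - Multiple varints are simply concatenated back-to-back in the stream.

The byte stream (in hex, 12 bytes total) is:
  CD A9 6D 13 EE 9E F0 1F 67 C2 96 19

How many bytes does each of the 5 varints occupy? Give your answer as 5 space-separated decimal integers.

  byte[0]=0xCD cont=1 payload=0x4D=77: acc |= 77<<0 -> acc=77 shift=7
  byte[1]=0xA9 cont=1 payload=0x29=41: acc |= 41<<7 -> acc=5325 shift=14
  byte[2]=0x6D cont=0 payload=0x6D=109: acc |= 109<<14 -> acc=1791181 shift=21 [end]
Varint 1: bytes[0:3] = CD A9 6D -> value 1791181 (3 byte(s))
  byte[3]=0x13 cont=0 payload=0x13=19: acc |= 19<<0 -> acc=19 shift=7 [end]
Varint 2: bytes[3:4] = 13 -> value 19 (1 byte(s))
  byte[4]=0xEE cont=1 payload=0x6E=110: acc |= 110<<0 -> acc=110 shift=7
  byte[5]=0x9E cont=1 payload=0x1E=30: acc |= 30<<7 -> acc=3950 shift=14
  byte[6]=0xF0 cont=1 payload=0x70=112: acc |= 112<<14 -> acc=1838958 shift=21
  byte[7]=0x1F cont=0 payload=0x1F=31: acc |= 31<<21 -> acc=66850670 shift=28 [end]
Varint 3: bytes[4:8] = EE 9E F0 1F -> value 66850670 (4 byte(s))
  byte[8]=0x67 cont=0 payload=0x67=103: acc |= 103<<0 -> acc=103 shift=7 [end]
Varint 4: bytes[8:9] = 67 -> value 103 (1 byte(s))
  byte[9]=0xC2 cont=1 payload=0x42=66: acc |= 66<<0 -> acc=66 shift=7
  byte[10]=0x96 cont=1 payload=0x16=22: acc |= 22<<7 -> acc=2882 shift=14
  byte[11]=0x19 cont=0 payload=0x19=25: acc |= 25<<14 -> acc=412482 shift=21 [end]
Varint 5: bytes[9:12] = C2 96 19 -> value 412482 (3 byte(s))

Answer: 3 1 4 1 3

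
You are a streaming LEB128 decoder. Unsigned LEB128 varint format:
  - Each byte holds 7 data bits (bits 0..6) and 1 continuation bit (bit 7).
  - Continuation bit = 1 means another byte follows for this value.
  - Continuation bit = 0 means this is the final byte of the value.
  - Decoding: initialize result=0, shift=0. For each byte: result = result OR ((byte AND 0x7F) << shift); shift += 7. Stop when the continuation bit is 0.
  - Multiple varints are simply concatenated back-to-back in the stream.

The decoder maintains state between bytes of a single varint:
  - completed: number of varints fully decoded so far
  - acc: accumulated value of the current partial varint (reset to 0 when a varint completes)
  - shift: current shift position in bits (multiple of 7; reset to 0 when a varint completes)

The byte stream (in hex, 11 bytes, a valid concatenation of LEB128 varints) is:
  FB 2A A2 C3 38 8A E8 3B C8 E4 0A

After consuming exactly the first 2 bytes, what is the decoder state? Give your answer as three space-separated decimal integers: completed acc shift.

byte[0]=0xFB cont=1 payload=0x7B: acc |= 123<<0 -> completed=0 acc=123 shift=7
byte[1]=0x2A cont=0 payload=0x2A: varint #1 complete (value=5499); reset -> completed=1 acc=0 shift=0

Answer: 1 0 0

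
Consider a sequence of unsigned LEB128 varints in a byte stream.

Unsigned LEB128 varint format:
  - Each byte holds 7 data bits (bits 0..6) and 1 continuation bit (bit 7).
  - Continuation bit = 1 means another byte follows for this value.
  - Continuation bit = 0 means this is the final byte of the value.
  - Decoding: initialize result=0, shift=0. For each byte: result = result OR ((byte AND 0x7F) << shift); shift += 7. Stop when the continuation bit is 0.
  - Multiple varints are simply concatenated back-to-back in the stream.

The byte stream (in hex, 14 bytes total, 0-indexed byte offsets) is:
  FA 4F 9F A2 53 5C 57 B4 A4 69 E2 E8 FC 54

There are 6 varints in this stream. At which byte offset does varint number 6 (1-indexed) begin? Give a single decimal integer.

Answer: 10

Derivation:
  byte[0]=0xFA cont=1 payload=0x7A=122: acc |= 122<<0 -> acc=122 shift=7
  byte[1]=0x4F cont=0 payload=0x4F=79: acc |= 79<<7 -> acc=10234 shift=14 [end]
Varint 1: bytes[0:2] = FA 4F -> value 10234 (2 byte(s))
  byte[2]=0x9F cont=1 payload=0x1F=31: acc |= 31<<0 -> acc=31 shift=7
  byte[3]=0xA2 cont=1 payload=0x22=34: acc |= 34<<7 -> acc=4383 shift=14
  byte[4]=0x53 cont=0 payload=0x53=83: acc |= 83<<14 -> acc=1364255 shift=21 [end]
Varint 2: bytes[2:5] = 9F A2 53 -> value 1364255 (3 byte(s))
  byte[5]=0x5C cont=0 payload=0x5C=92: acc |= 92<<0 -> acc=92 shift=7 [end]
Varint 3: bytes[5:6] = 5C -> value 92 (1 byte(s))
  byte[6]=0x57 cont=0 payload=0x57=87: acc |= 87<<0 -> acc=87 shift=7 [end]
Varint 4: bytes[6:7] = 57 -> value 87 (1 byte(s))
  byte[7]=0xB4 cont=1 payload=0x34=52: acc |= 52<<0 -> acc=52 shift=7
  byte[8]=0xA4 cont=1 payload=0x24=36: acc |= 36<<7 -> acc=4660 shift=14
  byte[9]=0x69 cont=0 payload=0x69=105: acc |= 105<<14 -> acc=1724980 shift=21 [end]
Varint 5: bytes[7:10] = B4 A4 69 -> value 1724980 (3 byte(s))
  byte[10]=0xE2 cont=1 payload=0x62=98: acc |= 98<<0 -> acc=98 shift=7
  byte[11]=0xE8 cont=1 payload=0x68=104: acc |= 104<<7 -> acc=13410 shift=14
  byte[12]=0xFC cont=1 payload=0x7C=124: acc |= 124<<14 -> acc=2045026 shift=21
  byte[13]=0x54 cont=0 payload=0x54=84: acc |= 84<<21 -> acc=178205794 shift=28 [end]
Varint 6: bytes[10:14] = E2 E8 FC 54 -> value 178205794 (4 byte(s))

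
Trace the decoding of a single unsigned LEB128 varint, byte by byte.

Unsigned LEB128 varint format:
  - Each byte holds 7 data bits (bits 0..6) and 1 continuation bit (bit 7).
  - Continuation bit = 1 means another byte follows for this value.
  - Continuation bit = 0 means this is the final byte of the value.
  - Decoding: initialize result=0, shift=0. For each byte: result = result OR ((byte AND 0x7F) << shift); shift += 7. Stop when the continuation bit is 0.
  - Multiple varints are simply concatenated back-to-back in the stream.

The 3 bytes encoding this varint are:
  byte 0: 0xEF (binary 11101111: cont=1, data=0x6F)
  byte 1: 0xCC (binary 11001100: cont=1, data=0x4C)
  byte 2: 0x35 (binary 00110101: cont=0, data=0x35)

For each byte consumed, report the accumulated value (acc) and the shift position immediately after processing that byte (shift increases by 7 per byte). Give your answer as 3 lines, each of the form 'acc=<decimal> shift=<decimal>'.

Answer: acc=111 shift=7
acc=9839 shift=14
acc=878191 shift=21

Derivation:
byte 0=0xEF: payload=0x6F=111, contrib = 111<<0 = 111; acc -> 111, shift -> 7
byte 1=0xCC: payload=0x4C=76, contrib = 76<<7 = 9728; acc -> 9839, shift -> 14
byte 2=0x35: payload=0x35=53, contrib = 53<<14 = 868352; acc -> 878191, shift -> 21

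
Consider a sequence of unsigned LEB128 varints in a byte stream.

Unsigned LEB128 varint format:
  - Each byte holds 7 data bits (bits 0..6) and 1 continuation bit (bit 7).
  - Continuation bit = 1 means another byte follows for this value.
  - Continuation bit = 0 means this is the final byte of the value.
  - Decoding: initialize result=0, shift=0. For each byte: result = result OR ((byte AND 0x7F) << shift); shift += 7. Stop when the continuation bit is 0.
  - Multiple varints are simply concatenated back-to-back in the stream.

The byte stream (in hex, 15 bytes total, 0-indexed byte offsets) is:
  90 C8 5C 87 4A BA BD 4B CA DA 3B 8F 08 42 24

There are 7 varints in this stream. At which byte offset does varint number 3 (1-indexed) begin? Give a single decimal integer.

  byte[0]=0x90 cont=1 payload=0x10=16: acc |= 16<<0 -> acc=16 shift=7
  byte[1]=0xC8 cont=1 payload=0x48=72: acc |= 72<<7 -> acc=9232 shift=14
  byte[2]=0x5C cont=0 payload=0x5C=92: acc |= 92<<14 -> acc=1516560 shift=21 [end]
Varint 1: bytes[0:3] = 90 C8 5C -> value 1516560 (3 byte(s))
  byte[3]=0x87 cont=1 payload=0x07=7: acc |= 7<<0 -> acc=7 shift=7
  byte[4]=0x4A cont=0 payload=0x4A=74: acc |= 74<<7 -> acc=9479 shift=14 [end]
Varint 2: bytes[3:5] = 87 4A -> value 9479 (2 byte(s))
  byte[5]=0xBA cont=1 payload=0x3A=58: acc |= 58<<0 -> acc=58 shift=7
  byte[6]=0xBD cont=1 payload=0x3D=61: acc |= 61<<7 -> acc=7866 shift=14
  byte[7]=0x4B cont=0 payload=0x4B=75: acc |= 75<<14 -> acc=1236666 shift=21 [end]
Varint 3: bytes[5:8] = BA BD 4B -> value 1236666 (3 byte(s))
  byte[8]=0xCA cont=1 payload=0x4A=74: acc |= 74<<0 -> acc=74 shift=7
  byte[9]=0xDA cont=1 payload=0x5A=90: acc |= 90<<7 -> acc=11594 shift=14
  byte[10]=0x3B cont=0 payload=0x3B=59: acc |= 59<<14 -> acc=978250 shift=21 [end]
Varint 4: bytes[8:11] = CA DA 3B -> value 978250 (3 byte(s))
  byte[11]=0x8F cont=1 payload=0x0F=15: acc |= 15<<0 -> acc=15 shift=7
  byte[12]=0x08 cont=0 payload=0x08=8: acc |= 8<<7 -> acc=1039 shift=14 [end]
Varint 5: bytes[11:13] = 8F 08 -> value 1039 (2 byte(s))
  byte[13]=0x42 cont=0 payload=0x42=66: acc |= 66<<0 -> acc=66 shift=7 [end]
Varint 6: bytes[13:14] = 42 -> value 66 (1 byte(s))
  byte[14]=0x24 cont=0 payload=0x24=36: acc |= 36<<0 -> acc=36 shift=7 [end]
Varint 7: bytes[14:15] = 24 -> value 36 (1 byte(s))

Answer: 5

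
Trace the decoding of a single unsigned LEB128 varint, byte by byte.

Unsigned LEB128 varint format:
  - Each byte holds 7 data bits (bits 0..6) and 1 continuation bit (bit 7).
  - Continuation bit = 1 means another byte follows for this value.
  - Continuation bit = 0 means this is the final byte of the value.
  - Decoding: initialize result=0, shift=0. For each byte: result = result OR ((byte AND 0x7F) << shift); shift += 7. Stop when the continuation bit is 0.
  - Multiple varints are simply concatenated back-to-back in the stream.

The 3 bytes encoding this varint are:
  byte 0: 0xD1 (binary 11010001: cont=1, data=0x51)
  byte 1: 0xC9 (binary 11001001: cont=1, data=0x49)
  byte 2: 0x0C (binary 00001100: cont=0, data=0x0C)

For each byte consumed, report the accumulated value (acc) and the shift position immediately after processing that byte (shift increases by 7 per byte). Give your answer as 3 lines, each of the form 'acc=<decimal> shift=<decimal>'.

Answer: acc=81 shift=7
acc=9425 shift=14
acc=206033 shift=21

Derivation:
byte 0=0xD1: payload=0x51=81, contrib = 81<<0 = 81; acc -> 81, shift -> 7
byte 1=0xC9: payload=0x49=73, contrib = 73<<7 = 9344; acc -> 9425, shift -> 14
byte 2=0x0C: payload=0x0C=12, contrib = 12<<14 = 196608; acc -> 206033, shift -> 21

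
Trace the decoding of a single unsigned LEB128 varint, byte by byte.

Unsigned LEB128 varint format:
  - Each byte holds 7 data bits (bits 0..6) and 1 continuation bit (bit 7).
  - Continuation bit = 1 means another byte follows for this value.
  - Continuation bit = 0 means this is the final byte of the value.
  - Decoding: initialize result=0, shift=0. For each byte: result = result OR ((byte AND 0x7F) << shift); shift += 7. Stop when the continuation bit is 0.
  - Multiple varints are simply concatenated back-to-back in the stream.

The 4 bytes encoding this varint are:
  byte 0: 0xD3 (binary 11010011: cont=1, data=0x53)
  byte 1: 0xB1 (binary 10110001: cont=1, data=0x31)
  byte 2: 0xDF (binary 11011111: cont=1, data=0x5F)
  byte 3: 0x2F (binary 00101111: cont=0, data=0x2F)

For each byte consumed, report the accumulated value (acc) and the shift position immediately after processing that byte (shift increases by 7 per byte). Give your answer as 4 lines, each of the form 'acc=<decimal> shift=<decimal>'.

byte 0=0xD3: payload=0x53=83, contrib = 83<<0 = 83; acc -> 83, shift -> 7
byte 1=0xB1: payload=0x31=49, contrib = 49<<7 = 6272; acc -> 6355, shift -> 14
byte 2=0xDF: payload=0x5F=95, contrib = 95<<14 = 1556480; acc -> 1562835, shift -> 21
byte 3=0x2F: payload=0x2F=47, contrib = 47<<21 = 98566144; acc -> 100128979, shift -> 28

Answer: acc=83 shift=7
acc=6355 shift=14
acc=1562835 shift=21
acc=100128979 shift=28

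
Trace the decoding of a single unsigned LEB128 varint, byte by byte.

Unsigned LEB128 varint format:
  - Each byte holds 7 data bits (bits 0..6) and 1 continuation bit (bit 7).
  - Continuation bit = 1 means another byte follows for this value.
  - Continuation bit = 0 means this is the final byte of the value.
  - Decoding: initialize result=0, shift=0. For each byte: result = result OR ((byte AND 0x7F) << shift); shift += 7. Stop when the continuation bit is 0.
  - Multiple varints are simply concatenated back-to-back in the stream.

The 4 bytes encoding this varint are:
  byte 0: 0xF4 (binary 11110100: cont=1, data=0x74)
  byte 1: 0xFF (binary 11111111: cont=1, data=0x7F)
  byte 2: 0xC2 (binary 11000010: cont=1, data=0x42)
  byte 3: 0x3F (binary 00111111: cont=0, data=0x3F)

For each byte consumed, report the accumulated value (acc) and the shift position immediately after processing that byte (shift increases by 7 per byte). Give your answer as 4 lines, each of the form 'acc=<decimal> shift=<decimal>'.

Answer: acc=116 shift=7
acc=16372 shift=14
acc=1097716 shift=21
acc=133218292 shift=28

Derivation:
byte 0=0xF4: payload=0x74=116, contrib = 116<<0 = 116; acc -> 116, shift -> 7
byte 1=0xFF: payload=0x7F=127, contrib = 127<<7 = 16256; acc -> 16372, shift -> 14
byte 2=0xC2: payload=0x42=66, contrib = 66<<14 = 1081344; acc -> 1097716, shift -> 21
byte 3=0x3F: payload=0x3F=63, contrib = 63<<21 = 132120576; acc -> 133218292, shift -> 28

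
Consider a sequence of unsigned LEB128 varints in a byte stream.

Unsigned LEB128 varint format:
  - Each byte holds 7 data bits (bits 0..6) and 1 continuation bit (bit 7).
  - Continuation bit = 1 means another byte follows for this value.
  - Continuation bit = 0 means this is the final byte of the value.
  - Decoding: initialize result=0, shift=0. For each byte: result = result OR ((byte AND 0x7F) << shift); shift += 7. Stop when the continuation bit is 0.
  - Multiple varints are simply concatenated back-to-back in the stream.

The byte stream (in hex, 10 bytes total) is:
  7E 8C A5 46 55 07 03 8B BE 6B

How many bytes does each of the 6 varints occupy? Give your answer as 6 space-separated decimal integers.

  byte[0]=0x7E cont=0 payload=0x7E=126: acc |= 126<<0 -> acc=126 shift=7 [end]
Varint 1: bytes[0:1] = 7E -> value 126 (1 byte(s))
  byte[1]=0x8C cont=1 payload=0x0C=12: acc |= 12<<0 -> acc=12 shift=7
  byte[2]=0xA5 cont=1 payload=0x25=37: acc |= 37<<7 -> acc=4748 shift=14
  byte[3]=0x46 cont=0 payload=0x46=70: acc |= 70<<14 -> acc=1151628 shift=21 [end]
Varint 2: bytes[1:4] = 8C A5 46 -> value 1151628 (3 byte(s))
  byte[4]=0x55 cont=0 payload=0x55=85: acc |= 85<<0 -> acc=85 shift=7 [end]
Varint 3: bytes[4:5] = 55 -> value 85 (1 byte(s))
  byte[5]=0x07 cont=0 payload=0x07=7: acc |= 7<<0 -> acc=7 shift=7 [end]
Varint 4: bytes[5:6] = 07 -> value 7 (1 byte(s))
  byte[6]=0x03 cont=0 payload=0x03=3: acc |= 3<<0 -> acc=3 shift=7 [end]
Varint 5: bytes[6:7] = 03 -> value 3 (1 byte(s))
  byte[7]=0x8B cont=1 payload=0x0B=11: acc |= 11<<0 -> acc=11 shift=7
  byte[8]=0xBE cont=1 payload=0x3E=62: acc |= 62<<7 -> acc=7947 shift=14
  byte[9]=0x6B cont=0 payload=0x6B=107: acc |= 107<<14 -> acc=1761035 shift=21 [end]
Varint 6: bytes[7:10] = 8B BE 6B -> value 1761035 (3 byte(s))

Answer: 1 3 1 1 1 3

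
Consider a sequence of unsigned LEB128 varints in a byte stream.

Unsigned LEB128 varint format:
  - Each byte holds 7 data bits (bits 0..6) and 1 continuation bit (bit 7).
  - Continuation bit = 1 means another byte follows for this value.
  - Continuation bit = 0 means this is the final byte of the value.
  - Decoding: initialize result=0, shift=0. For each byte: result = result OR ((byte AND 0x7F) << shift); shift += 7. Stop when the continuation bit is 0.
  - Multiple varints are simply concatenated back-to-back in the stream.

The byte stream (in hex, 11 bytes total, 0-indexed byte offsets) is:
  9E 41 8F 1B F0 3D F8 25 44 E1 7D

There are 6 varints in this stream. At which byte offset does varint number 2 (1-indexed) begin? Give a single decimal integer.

Answer: 2

Derivation:
  byte[0]=0x9E cont=1 payload=0x1E=30: acc |= 30<<0 -> acc=30 shift=7
  byte[1]=0x41 cont=0 payload=0x41=65: acc |= 65<<7 -> acc=8350 shift=14 [end]
Varint 1: bytes[0:2] = 9E 41 -> value 8350 (2 byte(s))
  byte[2]=0x8F cont=1 payload=0x0F=15: acc |= 15<<0 -> acc=15 shift=7
  byte[3]=0x1B cont=0 payload=0x1B=27: acc |= 27<<7 -> acc=3471 shift=14 [end]
Varint 2: bytes[2:4] = 8F 1B -> value 3471 (2 byte(s))
  byte[4]=0xF0 cont=1 payload=0x70=112: acc |= 112<<0 -> acc=112 shift=7
  byte[5]=0x3D cont=0 payload=0x3D=61: acc |= 61<<7 -> acc=7920 shift=14 [end]
Varint 3: bytes[4:6] = F0 3D -> value 7920 (2 byte(s))
  byte[6]=0xF8 cont=1 payload=0x78=120: acc |= 120<<0 -> acc=120 shift=7
  byte[7]=0x25 cont=0 payload=0x25=37: acc |= 37<<7 -> acc=4856 shift=14 [end]
Varint 4: bytes[6:8] = F8 25 -> value 4856 (2 byte(s))
  byte[8]=0x44 cont=0 payload=0x44=68: acc |= 68<<0 -> acc=68 shift=7 [end]
Varint 5: bytes[8:9] = 44 -> value 68 (1 byte(s))
  byte[9]=0xE1 cont=1 payload=0x61=97: acc |= 97<<0 -> acc=97 shift=7
  byte[10]=0x7D cont=0 payload=0x7D=125: acc |= 125<<7 -> acc=16097 shift=14 [end]
Varint 6: bytes[9:11] = E1 7D -> value 16097 (2 byte(s))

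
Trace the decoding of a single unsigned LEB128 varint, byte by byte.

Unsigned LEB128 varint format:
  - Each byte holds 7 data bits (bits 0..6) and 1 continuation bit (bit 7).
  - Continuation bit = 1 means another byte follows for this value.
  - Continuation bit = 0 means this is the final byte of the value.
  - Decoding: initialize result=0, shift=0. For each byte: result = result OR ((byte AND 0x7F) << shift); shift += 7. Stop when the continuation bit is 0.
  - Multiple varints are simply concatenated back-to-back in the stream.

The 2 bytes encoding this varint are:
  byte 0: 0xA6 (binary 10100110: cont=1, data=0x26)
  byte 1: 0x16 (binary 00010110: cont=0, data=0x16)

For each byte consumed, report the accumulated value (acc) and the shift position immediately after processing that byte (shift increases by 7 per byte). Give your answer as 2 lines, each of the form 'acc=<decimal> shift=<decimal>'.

byte 0=0xA6: payload=0x26=38, contrib = 38<<0 = 38; acc -> 38, shift -> 7
byte 1=0x16: payload=0x16=22, contrib = 22<<7 = 2816; acc -> 2854, shift -> 14

Answer: acc=38 shift=7
acc=2854 shift=14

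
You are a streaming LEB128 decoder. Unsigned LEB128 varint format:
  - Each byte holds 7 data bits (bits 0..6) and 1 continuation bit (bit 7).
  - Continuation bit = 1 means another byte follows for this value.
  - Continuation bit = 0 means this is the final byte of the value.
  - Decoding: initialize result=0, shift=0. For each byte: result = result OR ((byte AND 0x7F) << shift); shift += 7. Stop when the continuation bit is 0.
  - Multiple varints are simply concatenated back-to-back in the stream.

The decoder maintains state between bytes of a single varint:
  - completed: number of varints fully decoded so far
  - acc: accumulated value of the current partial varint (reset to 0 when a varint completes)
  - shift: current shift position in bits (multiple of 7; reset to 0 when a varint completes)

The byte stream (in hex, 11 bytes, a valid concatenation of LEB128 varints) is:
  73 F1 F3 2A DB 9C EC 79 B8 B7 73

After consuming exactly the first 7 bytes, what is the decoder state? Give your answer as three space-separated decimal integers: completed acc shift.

Answer: 2 1773147 21

Derivation:
byte[0]=0x73 cont=0 payload=0x73: varint #1 complete (value=115); reset -> completed=1 acc=0 shift=0
byte[1]=0xF1 cont=1 payload=0x71: acc |= 113<<0 -> completed=1 acc=113 shift=7
byte[2]=0xF3 cont=1 payload=0x73: acc |= 115<<7 -> completed=1 acc=14833 shift=14
byte[3]=0x2A cont=0 payload=0x2A: varint #2 complete (value=702961); reset -> completed=2 acc=0 shift=0
byte[4]=0xDB cont=1 payload=0x5B: acc |= 91<<0 -> completed=2 acc=91 shift=7
byte[5]=0x9C cont=1 payload=0x1C: acc |= 28<<7 -> completed=2 acc=3675 shift=14
byte[6]=0xEC cont=1 payload=0x6C: acc |= 108<<14 -> completed=2 acc=1773147 shift=21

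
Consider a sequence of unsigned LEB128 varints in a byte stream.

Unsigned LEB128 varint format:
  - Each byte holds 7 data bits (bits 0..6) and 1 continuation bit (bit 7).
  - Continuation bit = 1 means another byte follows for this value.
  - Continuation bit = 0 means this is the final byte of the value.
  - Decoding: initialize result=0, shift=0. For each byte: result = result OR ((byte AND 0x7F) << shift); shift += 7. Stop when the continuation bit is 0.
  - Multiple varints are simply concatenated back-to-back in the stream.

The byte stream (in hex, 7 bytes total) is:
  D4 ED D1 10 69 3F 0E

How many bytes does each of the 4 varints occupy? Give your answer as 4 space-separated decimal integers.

Answer: 4 1 1 1

Derivation:
  byte[0]=0xD4 cont=1 payload=0x54=84: acc |= 84<<0 -> acc=84 shift=7
  byte[1]=0xED cont=1 payload=0x6D=109: acc |= 109<<7 -> acc=14036 shift=14
  byte[2]=0xD1 cont=1 payload=0x51=81: acc |= 81<<14 -> acc=1341140 shift=21
  byte[3]=0x10 cont=0 payload=0x10=16: acc |= 16<<21 -> acc=34895572 shift=28 [end]
Varint 1: bytes[0:4] = D4 ED D1 10 -> value 34895572 (4 byte(s))
  byte[4]=0x69 cont=0 payload=0x69=105: acc |= 105<<0 -> acc=105 shift=7 [end]
Varint 2: bytes[4:5] = 69 -> value 105 (1 byte(s))
  byte[5]=0x3F cont=0 payload=0x3F=63: acc |= 63<<0 -> acc=63 shift=7 [end]
Varint 3: bytes[5:6] = 3F -> value 63 (1 byte(s))
  byte[6]=0x0E cont=0 payload=0x0E=14: acc |= 14<<0 -> acc=14 shift=7 [end]
Varint 4: bytes[6:7] = 0E -> value 14 (1 byte(s))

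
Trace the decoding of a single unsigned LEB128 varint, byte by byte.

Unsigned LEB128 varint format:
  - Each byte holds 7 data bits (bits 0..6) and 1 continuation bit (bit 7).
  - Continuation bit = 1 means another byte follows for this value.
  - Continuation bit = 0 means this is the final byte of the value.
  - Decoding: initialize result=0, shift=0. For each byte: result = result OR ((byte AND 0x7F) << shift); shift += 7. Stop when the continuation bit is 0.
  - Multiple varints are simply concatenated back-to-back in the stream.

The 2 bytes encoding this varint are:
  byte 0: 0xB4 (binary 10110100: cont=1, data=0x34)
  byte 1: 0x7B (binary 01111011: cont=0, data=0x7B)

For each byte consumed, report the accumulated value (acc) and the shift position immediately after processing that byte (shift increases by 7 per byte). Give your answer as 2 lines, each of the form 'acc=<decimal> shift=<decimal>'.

byte 0=0xB4: payload=0x34=52, contrib = 52<<0 = 52; acc -> 52, shift -> 7
byte 1=0x7B: payload=0x7B=123, contrib = 123<<7 = 15744; acc -> 15796, shift -> 14

Answer: acc=52 shift=7
acc=15796 shift=14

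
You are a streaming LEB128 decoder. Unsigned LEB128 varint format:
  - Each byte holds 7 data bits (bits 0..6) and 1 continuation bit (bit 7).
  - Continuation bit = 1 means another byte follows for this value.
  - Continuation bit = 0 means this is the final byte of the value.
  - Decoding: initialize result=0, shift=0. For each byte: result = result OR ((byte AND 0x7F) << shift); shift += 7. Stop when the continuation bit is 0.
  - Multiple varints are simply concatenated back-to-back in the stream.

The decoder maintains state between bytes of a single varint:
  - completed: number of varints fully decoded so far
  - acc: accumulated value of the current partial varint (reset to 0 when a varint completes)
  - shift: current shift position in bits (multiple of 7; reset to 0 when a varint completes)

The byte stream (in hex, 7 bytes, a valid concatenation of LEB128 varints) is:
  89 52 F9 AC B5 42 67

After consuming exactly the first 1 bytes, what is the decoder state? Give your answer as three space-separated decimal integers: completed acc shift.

byte[0]=0x89 cont=1 payload=0x09: acc |= 9<<0 -> completed=0 acc=9 shift=7

Answer: 0 9 7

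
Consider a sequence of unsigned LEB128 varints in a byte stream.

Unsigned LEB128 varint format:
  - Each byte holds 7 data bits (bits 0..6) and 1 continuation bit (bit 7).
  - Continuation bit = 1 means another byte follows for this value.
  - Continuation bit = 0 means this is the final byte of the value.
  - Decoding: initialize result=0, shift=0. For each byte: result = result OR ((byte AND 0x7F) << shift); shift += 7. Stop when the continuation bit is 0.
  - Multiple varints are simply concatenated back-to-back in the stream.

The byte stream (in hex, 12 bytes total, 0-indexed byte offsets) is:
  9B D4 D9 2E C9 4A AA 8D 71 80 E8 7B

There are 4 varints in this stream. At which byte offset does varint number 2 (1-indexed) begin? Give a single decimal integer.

Answer: 4

Derivation:
  byte[0]=0x9B cont=1 payload=0x1B=27: acc |= 27<<0 -> acc=27 shift=7
  byte[1]=0xD4 cont=1 payload=0x54=84: acc |= 84<<7 -> acc=10779 shift=14
  byte[2]=0xD9 cont=1 payload=0x59=89: acc |= 89<<14 -> acc=1468955 shift=21
  byte[3]=0x2E cont=0 payload=0x2E=46: acc |= 46<<21 -> acc=97937947 shift=28 [end]
Varint 1: bytes[0:4] = 9B D4 D9 2E -> value 97937947 (4 byte(s))
  byte[4]=0xC9 cont=1 payload=0x49=73: acc |= 73<<0 -> acc=73 shift=7
  byte[5]=0x4A cont=0 payload=0x4A=74: acc |= 74<<7 -> acc=9545 shift=14 [end]
Varint 2: bytes[4:6] = C9 4A -> value 9545 (2 byte(s))
  byte[6]=0xAA cont=1 payload=0x2A=42: acc |= 42<<0 -> acc=42 shift=7
  byte[7]=0x8D cont=1 payload=0x0D=13: acc |= 13<<7 -> acc=1706 shift=14
  byte[8]=0x71 cont=0 payload=0x71=113: acc |= 113<<14 -> acc=1853098 shift=21 [end]
Varint 3: bytes[6:9] = AA 8D 71 -> value 1853098 (3 byte(s))
  byte[9]=0x80 cont=1 payload=0x00=0: acc |= 0<<0 -> acc=0 shift=7
  byte[10]=0xE8 cont=1 payload=0x68=104: acc |= 104<<7 -> acc=13312 shift=14
  byte[11]=0x7B cont=0 payload=0x7B=123: acc |= 123<<14 -> acc=2028544 shift=21 [end]
Varint 4: bytes[9:12] = 80 E8 7B -> value 2028544 (3 byte(s))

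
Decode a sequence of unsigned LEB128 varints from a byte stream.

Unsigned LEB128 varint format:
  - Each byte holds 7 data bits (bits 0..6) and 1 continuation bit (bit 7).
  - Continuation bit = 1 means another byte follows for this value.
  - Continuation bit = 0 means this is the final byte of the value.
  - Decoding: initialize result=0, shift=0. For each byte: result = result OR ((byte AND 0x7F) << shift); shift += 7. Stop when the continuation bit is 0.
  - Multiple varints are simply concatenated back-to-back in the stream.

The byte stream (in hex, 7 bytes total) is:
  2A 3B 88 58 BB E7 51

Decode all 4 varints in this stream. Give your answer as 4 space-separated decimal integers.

Answer: 42 59 11272 1340347

Derivation:
  byte[0]=0x2A cont=0 payload=0x2A=42: acc |= 42<<0 -> acc=42 shift=7 [end]
Varint 1: bytes[0:1] = 2A -> value 42 (1 byte(s))
  byte[1]=0x3B cont=0 payload=0x3B=59: acc |= 59<<0 -> acc=59 shift=7 [end]
Varint 2: bytes[1:2] = 3B -> value 59 (1 byte(s))
  byte[2]=0x88 cont=1 payload=0x08=8: acc |= 8<<0 -> acc=8 shift=7
  byte[3]=0x58 cont=0 payload=0x58=88: acc |= 88<<7 -> acc=11272 shift=14 [end]
Varint 3: bytes[2:4] = 88 58 -> value 11272 (2 byte(s))
  byte[4]=0xBB cont=1 payload=0x3B=59: acc |= 59<<0 -> acc=59 shift=7
  byte[5]=0xE7 cont=1 payload=0x67=103: acc |= 103<<7 -> acc=13243 shift=14
  byte[6]=0x51 cont=0 payload=0x51=81: acc |= 81<<14 -> acc=1340347 shift=21 [end]
Varint 4: bytes[4:7] = BB E7 51 -> value 1340347 (3 byte(s))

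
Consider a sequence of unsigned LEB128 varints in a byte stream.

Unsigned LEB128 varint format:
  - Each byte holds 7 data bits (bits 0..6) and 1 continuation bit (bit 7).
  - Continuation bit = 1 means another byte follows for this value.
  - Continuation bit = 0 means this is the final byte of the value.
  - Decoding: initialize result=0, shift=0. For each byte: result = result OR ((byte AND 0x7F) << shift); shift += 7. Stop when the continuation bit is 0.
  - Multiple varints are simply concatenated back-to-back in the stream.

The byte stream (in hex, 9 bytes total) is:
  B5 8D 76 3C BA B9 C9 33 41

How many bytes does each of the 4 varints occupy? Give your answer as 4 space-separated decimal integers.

  byte[0]=0xB5 cont=1 payload=0x35=53: acc |= 53<<0 -> acc=53 shift=7
  byte[1]=0x8D cont=1 payload=0x0D=13: acc |= 13<<7 -> acc=1717 shift=14
  byte[2]=0x76 cont=0 payload=0x76=118: acc |= 118<<14 -> acc=1935029 shift=21 [end]
Varint 1: bytes[0:3] = B5 8D 76 -> value 1935029 (3 byte(s))
  byte[3]=0x3C cont=0 payload=0x3C=60: acc |= 60<<0 -> acc=60 shift=7 [end]
Varint 2: bytes[3:4] = 3C -> value 60 (1 byte(s))
  byte[4]=0xBA cont=1 payload=0x3A=58: acc |= 58<<0 -> acc=58 shift=7
  byte[5]=0xB9 cont=1 payload=0x39=57: acc |= 57<<7 -> acc=7354 shift=14
  byte[6]=0xC9 cont=1 payload=0x49=73: acc |= 73<<14 -> acc=1203386 shift=21
  byte[7]=0x33 cont=0 payload=0x33=51: acc |= 51<<21 -> acc=108158138 shift=28 [end]
Varint 3: bytes[4:8] = BA B9 C9 33 -> value 108158138 (4 byte(s))
  byte[8]=0x41 cont=0 payload=0x41=65: acc |= 65<<0 -> acc=65 shift=7 [end]
Varint 4: bytes[8:9] = 41 -> value 65 (1 byte(s))

Answer: 3 1 4 1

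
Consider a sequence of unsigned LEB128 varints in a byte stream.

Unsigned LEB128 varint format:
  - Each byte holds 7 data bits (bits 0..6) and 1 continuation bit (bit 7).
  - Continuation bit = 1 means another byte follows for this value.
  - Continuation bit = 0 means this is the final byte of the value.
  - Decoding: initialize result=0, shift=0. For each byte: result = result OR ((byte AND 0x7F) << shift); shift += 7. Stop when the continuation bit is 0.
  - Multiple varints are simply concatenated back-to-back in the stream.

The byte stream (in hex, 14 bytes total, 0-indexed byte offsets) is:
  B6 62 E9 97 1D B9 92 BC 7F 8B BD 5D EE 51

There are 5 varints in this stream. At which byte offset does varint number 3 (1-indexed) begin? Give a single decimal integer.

  byte[0]=0xB6 cont=1 payload=0x36=54: acc |= 54<<0 -> acc=54 shift=7
  byte[1]=0x62 cont=0 payload=0x62=98: acc |= 98<<7 -> acc=12598 shift=14 [end]
Varint 1: bytes[0:2] = B6 62 -> value 12598 (2 byte(s))
  byte[2]=0xE9 cont=1 payload=0x69=105: acc |= 105<<0 -> acc=105 shift=7
  byte[3]=0x97 cont=1 payload=0x17=23: acc |= 23<<7 -> acc=3049 shift=14
  byte[4]=0x1D cont=0 payload=0x1D=29: acc |= 29<<14 -> acc=478185 shift=21 [end]
Varint 2: bytes[2:5] = E9 97 1D -> value 478185 (3 byte(s))
  byte[5]=0xB9 cont=1 payload=0x39=57: acc |= 57<<0 -> acc=57 shift=7
  byte[6]=0x92 cont=1 payload=0x12=18: acc |= 18<<7 -> acc=2361 shift=14
  byte[7]=0xBC cont=1 payload=0x3C=60: acc |= 60<<14 -> acc=985401 shift=21
  byte[8]=0x7F cont=0 payload=0x7F=127: acc |= 127<<21 -> acc=267323705 shift=28 [end]
Varint 3: bytes[5:9] = B9 92 BC 7F -> value 267323705 (4 byte(s))
  byte[9]=0x8B cont=1 payload=0x0B=11: acc |= 11<<0 -> acc=11 shift=7
  byte[10]=0xBD cont=1 payload=0x3D=61: acc |= 61<<7 -> acc=7819 shift=14
  byte[11]=0x5D cont=0 payload=0x5D=93: acc |= 93<<14 -> acc=1531531 shift=21 [end]
Varint 4: bytes[9:12] = 8B BD 5D -> value 1531531 (3 byte(s))
  byte[12]=0xEE cont=1 payload=0x6E=110: acc |= 110<<0 -> acc=110 shift=7
  byte[13]=0x51 cont=0 payload=0x51=81: acc |= 81<<7 -> acc=10478 shift=14 [end]
Varint 5: bytes[12:14] = EE 51 -> value 10478 (2 byte(s))

Answer: 5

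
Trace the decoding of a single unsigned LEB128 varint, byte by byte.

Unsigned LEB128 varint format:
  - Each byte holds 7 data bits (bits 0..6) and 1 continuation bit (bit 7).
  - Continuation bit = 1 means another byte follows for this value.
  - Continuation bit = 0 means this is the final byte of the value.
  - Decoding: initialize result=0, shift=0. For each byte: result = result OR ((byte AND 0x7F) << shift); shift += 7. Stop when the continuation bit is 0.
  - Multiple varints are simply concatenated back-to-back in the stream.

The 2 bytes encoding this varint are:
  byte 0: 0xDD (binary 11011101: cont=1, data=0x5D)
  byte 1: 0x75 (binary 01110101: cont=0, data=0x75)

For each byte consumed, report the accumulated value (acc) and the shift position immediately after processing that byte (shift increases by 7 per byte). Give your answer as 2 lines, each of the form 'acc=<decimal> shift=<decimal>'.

Answer: acc=93 shift=7
acc=15069 shift=14

Derivation:
byte 0=0xDD: payload=0x5D=93, contrib = 93<<0 = 93; acc -> 93, shift -> 7
byte 1=0x75: payload=0x75=117, contrib = 117<<7 = 14976; acc -> 15069, shift -> 14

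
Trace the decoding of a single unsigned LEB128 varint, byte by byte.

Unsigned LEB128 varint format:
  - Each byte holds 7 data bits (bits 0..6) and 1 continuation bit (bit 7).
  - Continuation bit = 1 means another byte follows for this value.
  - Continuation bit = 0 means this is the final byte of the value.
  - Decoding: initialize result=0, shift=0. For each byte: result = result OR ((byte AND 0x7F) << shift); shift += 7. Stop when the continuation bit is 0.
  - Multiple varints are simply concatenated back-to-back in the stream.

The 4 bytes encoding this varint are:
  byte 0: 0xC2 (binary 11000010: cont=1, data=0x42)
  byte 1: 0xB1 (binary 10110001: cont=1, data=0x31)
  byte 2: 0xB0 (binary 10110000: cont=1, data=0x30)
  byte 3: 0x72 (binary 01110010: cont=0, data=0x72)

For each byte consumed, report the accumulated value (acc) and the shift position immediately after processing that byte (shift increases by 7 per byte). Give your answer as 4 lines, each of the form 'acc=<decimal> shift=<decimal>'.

Answer: acc=66 shift=7
acc=6338 shift=14
acc=792770 shift=21
acc=239868098 shift=28

Derivation:
byte 0=0xC2: payload=0x42=66, contrib = 66<<0 = 66; acc -> 66, shift -> 7
byte 1=0xB1: payload=0x31=49, contrib = 49<<7 = 6272; acc -> 6338, shift -> 14
byte 2=0xB0: payload=0x30=48, contrib = 48<<14 = 786432; acc -> 792770, shift -> 21
byte 3=0x72: payload=0x72=114, contrib = 114<<21 = 239075328; acc -> 239868098, shift -> 28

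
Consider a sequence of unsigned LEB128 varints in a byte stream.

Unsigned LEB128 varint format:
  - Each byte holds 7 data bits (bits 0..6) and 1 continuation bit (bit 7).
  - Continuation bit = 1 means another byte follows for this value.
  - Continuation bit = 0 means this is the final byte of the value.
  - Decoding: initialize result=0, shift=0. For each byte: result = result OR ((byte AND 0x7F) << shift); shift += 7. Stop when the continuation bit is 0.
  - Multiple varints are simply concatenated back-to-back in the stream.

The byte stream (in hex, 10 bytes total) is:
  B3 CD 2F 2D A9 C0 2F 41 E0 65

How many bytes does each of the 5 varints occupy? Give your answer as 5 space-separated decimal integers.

  byte[0]=0xB3 cont=1 payload=0x33=51: acc |= 51<<0 -> acc=51 shift=7
  byte[1]=0xCD cont=1 payload=0x4D=77: acc |= 77<<7 -> acc=9907 shift=14
  byte[2]=0x2F cont=0 payload=0x2F=47: acc |= 47<<14 -> acc=779955 shift=21 [end]
Varint 1: bytes[0:3] = B3 CD 2F -> value 779955 (3 byte(s))
  byte[3]=0x2D cont=0 payload=0x2D=45: acc |= 45<<0 -> acc=45 shift=7 [end]
Varint 2: bytes[3:4] = 2D -> value 45 (1 byte(s))
  byte[4]=0xA9 cont=1 payload=0x29=41: acc |= 41<<0 -> acc=41 shift=7
  byte[5]=0xC0 cont=1 payload=0x40=64: acc |= 64<<7 -> acc=8233 shift=14
  byte[6]=0x2F cont=0 payload=0x2F=47: acc |= 47<<14 -> acc=778281 shift=21 [end]
Varint 3: bytes[4:7] = A9 C0 2F -> value 778281 (3 byte(s))
  byte[7]=0x41 cont=0 payload=0x41=65: acc |= 65<<0 -> acc=65 shift=7 [end]
Varint 4: bytes[7:8] = 41 -> value 65 (1 byte(s))
  byte[8]=0xE0 cont=1 payload=0x60=96: acc |= 96<<0 -> acc=96 shift=7
  byte[9]=0x65 cont=0 payload=0x65=101: acc |= 101<<7 -> acc=13024 shift=14 [end]
Varint 5: bytes[8:10] = E0 65 -> value 13024 (2 byte(s))

Answer: 3 1 3 1 2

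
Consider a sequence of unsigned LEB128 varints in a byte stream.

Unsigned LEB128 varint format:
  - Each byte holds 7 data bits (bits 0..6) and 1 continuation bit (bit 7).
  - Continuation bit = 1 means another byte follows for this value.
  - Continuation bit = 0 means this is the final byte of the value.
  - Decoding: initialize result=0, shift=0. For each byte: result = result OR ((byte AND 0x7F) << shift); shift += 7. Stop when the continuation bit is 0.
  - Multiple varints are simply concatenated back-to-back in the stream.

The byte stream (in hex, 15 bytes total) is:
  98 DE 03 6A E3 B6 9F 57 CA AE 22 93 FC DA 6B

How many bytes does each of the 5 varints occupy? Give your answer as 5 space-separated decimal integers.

  byte[0]=0x98 cont=1 payload=0x18=24: acc |= 24<<0 -> acc=24 shift=7
  byte[1]=0xDE cont=1 payload=0x5E=94: acc |= 94<<7 -> acc=12056 shift=14
  byte[2]=0x03 cont=0 payload=0x03=3: acc |= 3<<14 -> acc=61208 shift=21 [end]
Varint 1: bytes[0:3] = 98 DE 03 -> value 61208 (3 byte(s))
  byte[3]=0x6A cont=0 payload=0x6A=106: acc |= 106<<0 -> acc=106 shift=7 [end]
Varint 2: bytes[3:4] = 6A -> value 106 (1 byte(s))
  byte[4]=0xE3 cont=1 payload=0x63=99: acc |= 99<<0 -> acc=99 shift=7
  byte[5]=0xB6 cont=1 payload=0x36=54: acc |= 54<<7 -> acc=7011 shift=14
  byte[6]=0x9F cont=1 payload=0x1F=31: acc |= 31<<14 -> acc=514915 shift=21
  byte[7]=0x57 cont=0 payload=0x57=87: acc |= 87<<21 -> acc=182967139 shift=28 [end]
Varint 3: bytes[4:8] = E3 B6 9F 57 -> value 182967139 (4 byte(s))
  byte[8]=0xCA cont=1 payload=0x4A=74: acc |= 74<<0 -> acc=74 shift=7
  byte[9]=0xAE cont=1 payload=0x2E=46: acc |= 46<<7 -> acc=5962 shift=14
  byte[10]=0x22 cont=0 payload=0x22=34: acc |= 34<<14 -> acc=563018 shift=21 [end]
Varint 4: bytes[8:11] = CA AE 22 -> value 563018 (3 byte(s))
  byte[11]=0x93 cont=1 payload=0x13=19: acc |= 19<<0 -> acc=19 shift=7
  byte[12]=0xFC cont=1 payload=0x7C=124: acc |= 124<<7 -> acc=15891 shift=14
  byte[13]=0xDA cont=1 payload=0x5A=90: acc |= 90<<14 -> acc=1490451 shift=21
  byte[14]=0x6B cont=0 payload=0x6B=107: acc |= 107<<21 -> acc=225885715 shift=28 [end]
Varint 5: bytes[11:15] = 93 FC DA 6B -> value 225885715 (4 byte(s))

Answer: 3 1 4 3 4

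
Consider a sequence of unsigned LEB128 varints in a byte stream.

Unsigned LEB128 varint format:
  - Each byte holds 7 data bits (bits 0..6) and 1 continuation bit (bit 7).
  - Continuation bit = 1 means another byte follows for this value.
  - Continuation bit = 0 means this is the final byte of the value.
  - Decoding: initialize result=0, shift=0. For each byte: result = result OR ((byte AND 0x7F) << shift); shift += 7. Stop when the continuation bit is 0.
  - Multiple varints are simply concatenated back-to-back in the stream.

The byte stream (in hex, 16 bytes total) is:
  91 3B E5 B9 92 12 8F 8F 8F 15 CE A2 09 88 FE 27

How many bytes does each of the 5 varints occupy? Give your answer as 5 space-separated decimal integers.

Answer: 2 4 4 3 3

Derivation:
  byte[0]=0x91 cont=1 payload=0x11=17: acc |= 17<<0 -> acc=17 shift=7
  byte[1]=0x3B cont=0 payload=0x3B=59: acc |= 59<<7 -> acc=7569 shift=14 [end]
Varint 1: bytes[0:2] = 91 3B -> value 7569 (2 byte(s))
  byte[2]=0xE5 cont=1 payload=0x65=101: acc |= 101<<0 -> acc=101 shift=7
  byte[3]=0xB9 cont=1 payload=0x39=57: acc |= 57<<7 -> acc=7397 shift=14
  byte[4]=0x92 cont=1 payload=0x12=18: acc |= 18<<14 -> acc=302309 shift=21
  byte[5]=0x12 cont=0 payload=0x12=18: acc |= 18<<21 -> acc=38051045 shift=28 [end]
Varint 2: bytes[2:6] = E5 B9 92 12 -> value 38051045 (4 byte(s))
  byte[6]=0x8F cont=1 payload=0x0F=15: acc |= 15<<0 -> acc=15 shift=7
  byte[7]=0x8F cont=1 payload=0x0F=15: acc |= 15<<7 -> acc=1935 shift=14
  byte[8]=0x8F cont=1 payload=0x0F=15: acc |= 15<<14 -> acc=247695 shift=21
  byte[9]=0x15 cont=0 payload=0x15=21: acc |= 21<<21 -> acc=44287887 shift=28 [end]
Varint 3: bytes[6:10] = 8F 8F 8F 15 -> value 44287887 (4 byte(s))
  byte[10]=0xCE cont=1 payload=0x4E=78: acc |= 78<<0 -> acc=78 shift=7
  byte[11]=0xA2 cont=1 payload=0x22=34: acc |= 34<<7 -> acc=4430 shift=14
  byte[12]=0x09 cont=0 payload=0x09=9: acc |= 9<<14 -> acc=151886 shift=21 [end]
Varint 4: bytes[10:13] = CE A2 09 -> value 151886 (3 byte(s))
  byte[13]=0x88 cont=1 payload=0x08=8: acc |= 8<<0 -> acc=8 shift=7
  byte[14]=0xFE cont=1 payload=0x7E=126: acc |= 126<<7 -> acc=16136 shift=14
  byte[15]=0x27 cont=0 payload=0x27=39: acc |= 39<<14 -> acc=655112 shift=21 [end]
Varint 5: bytes[13:16] = 88 FE 27 -> value 655112 (3 byte(s))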